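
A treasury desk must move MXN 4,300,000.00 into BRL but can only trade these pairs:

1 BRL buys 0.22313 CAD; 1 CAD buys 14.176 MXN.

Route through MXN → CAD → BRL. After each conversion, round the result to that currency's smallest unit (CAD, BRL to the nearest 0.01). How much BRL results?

MXN 4,300,000.00 ÷ 14.176 = CAD 303,329.57
CAD 303,329.57 ÷ 0.22313 = BRL 1,359,429.79

BRL 1,359,429.79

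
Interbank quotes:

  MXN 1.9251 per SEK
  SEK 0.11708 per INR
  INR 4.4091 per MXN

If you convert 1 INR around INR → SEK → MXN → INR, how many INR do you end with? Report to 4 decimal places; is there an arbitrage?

Around INR → SEK → MXN → INR: 1 × 0.11708 × 1.9251 × 4.4091 = 0.993770
Product < 1; profitable direction is INR → MXN → SEK → INR.

0.9938 (arbitrage exists)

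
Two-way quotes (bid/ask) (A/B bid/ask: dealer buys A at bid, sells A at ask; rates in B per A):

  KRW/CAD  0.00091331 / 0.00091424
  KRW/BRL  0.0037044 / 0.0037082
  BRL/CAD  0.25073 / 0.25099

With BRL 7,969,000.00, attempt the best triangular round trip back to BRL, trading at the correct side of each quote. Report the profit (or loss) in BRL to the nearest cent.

Net profit: BRL 126,949.38

Best loop BRL → CAD → KRW → BRL:
BRL 7,969,000.00 × 0.25073 (sell BRL at bid) = CAD 1,998,067.37
CAD 1,998,067.37 ÷ 0.00091424 (buy KRW at ask) = KRW 2,185,495,461
KRW 2,185,495,461 × 0.0037044 (sell KRW at bid) = BRL 8,095,949.38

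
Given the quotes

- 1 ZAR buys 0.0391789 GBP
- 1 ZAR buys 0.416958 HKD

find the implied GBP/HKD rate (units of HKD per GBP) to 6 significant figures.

1 GBP ÷ 0.0391789 = 25.5239 ZAR
25.5239 ZAR × 0.416958 = 10.6424 HKD

GBP/HKD = 10.6424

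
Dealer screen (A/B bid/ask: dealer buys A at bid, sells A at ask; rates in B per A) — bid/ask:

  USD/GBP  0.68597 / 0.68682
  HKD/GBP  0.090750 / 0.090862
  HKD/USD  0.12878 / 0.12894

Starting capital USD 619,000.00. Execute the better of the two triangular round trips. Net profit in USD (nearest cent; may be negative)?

Best loop USD → HKD → GBP → USD:
USD 619,000.00 ÷ 0.12894 (buy HKD at ask) = HKD 4,800,682.49
HKD 4,800,682.49 × 0.090750 (sell HKD at bid) = GBP 435,661.94
GBP 435,661.94 ÷ 0.68682 (buy USD at ask) = USD 634,317.49

Net profit: USD 15,317.49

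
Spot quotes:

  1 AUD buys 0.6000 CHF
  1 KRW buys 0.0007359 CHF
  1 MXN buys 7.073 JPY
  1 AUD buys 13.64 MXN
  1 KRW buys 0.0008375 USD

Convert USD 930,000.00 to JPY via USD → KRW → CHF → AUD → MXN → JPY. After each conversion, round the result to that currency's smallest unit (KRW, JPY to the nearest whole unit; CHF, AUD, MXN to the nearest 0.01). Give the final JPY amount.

JPY 131,396,475

USD 930,000.00 ÷ 0.0008375 = KRW 1,110,447,761
KRW 1,110,447,761 × 0.0007359 = CHF 817,178.51
CHF 817,178.51 ÷ 0.6000 = AUD 1,361,964.18
AUD 1,361,964.18 × 13.64 = MXN 18,577,191.42
MXN 18,577,191.42 × 7.073 = JPY 131,396,475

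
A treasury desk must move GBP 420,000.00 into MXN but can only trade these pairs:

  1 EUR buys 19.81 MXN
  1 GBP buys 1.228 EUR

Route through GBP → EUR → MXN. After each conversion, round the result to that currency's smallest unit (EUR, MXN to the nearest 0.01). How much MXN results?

MXN 10,217,205.60

GBP 420,000.00 × 1.228 = EUR 515,760.00
EUR 515,760.00 × 19.81 = MXN 10,217,205.60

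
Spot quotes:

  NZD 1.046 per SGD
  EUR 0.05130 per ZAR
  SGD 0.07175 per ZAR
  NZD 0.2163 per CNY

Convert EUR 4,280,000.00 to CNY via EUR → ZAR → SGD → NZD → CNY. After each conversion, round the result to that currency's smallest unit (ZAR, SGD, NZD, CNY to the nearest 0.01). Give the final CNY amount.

EUR 4,280,000.00 ÷ 0.05130 = ZAR 83,430,799.22
ZAR 83,430,799.22 × 0.07175 = SGD 5,986,159.84
SGD 5,986,159.84 × 1.046 = NZD 6,261,523.19
NZD 6,261,523.19 ÷ 0.2163 = CNY 28,948,327.28

CNY 28,948,327.28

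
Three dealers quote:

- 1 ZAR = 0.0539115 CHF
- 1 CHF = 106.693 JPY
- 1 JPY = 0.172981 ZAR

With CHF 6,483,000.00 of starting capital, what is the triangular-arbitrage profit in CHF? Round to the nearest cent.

Profit: CHF 32,687.93

Profitable loop is CHF → ZAR → JPY → CHF:
CHF 6,483,000.00 ÷ 0.0539115 = ZAR 120,252,636.26
ZAR 120,252,636.26 ÷ 0.172981 = JPY 695,178,293
JPY 695,178,293 ÷ 106.693 = CHF 6,515,687.93
Profit = CHF 6,515,687.93 − CHF 6,483,000.00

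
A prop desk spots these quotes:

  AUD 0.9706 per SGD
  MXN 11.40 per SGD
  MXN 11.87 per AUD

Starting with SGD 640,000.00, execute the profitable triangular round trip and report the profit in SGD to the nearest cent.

Profit: SGD 6,794.22

Profitable loop is SGD → AUD → MXN → SGD:
SGD 640,000.00 × 0.9706 = AUD 621,184.00
AUD 621,184.00 × 11.87 = MXN 7,373,454.08
MXN 7,373,454.08 ÷ 11.40 = SGD 646,794.22
Profit = SGD 646,794.22 − SGD 640,000.00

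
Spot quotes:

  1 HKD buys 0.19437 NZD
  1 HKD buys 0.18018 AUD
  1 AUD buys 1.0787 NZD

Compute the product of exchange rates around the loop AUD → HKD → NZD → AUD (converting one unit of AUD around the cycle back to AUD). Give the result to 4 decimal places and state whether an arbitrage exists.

Around AUD → HKD → NZD → AUD: 1 ÷ 0.18018 × 0.19437 ÷ 1.0787 = 1.000051
Product ≈ 1 (deviation 0.005%, within rounding noise).

1.0001 (no arbitrage)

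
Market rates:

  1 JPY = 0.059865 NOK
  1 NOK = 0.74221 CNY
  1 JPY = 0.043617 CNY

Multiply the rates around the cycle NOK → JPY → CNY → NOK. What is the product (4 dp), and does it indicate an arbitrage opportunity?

0.9816 (arbitrage exists)

Around NOK → JPY → CNY → NOK: 1 ÷ 0.059865 × 0.043617 ÷ 0.74221 = 0.981648
Product < 1; profitable direction is NOK → CNY → JPY → NOK.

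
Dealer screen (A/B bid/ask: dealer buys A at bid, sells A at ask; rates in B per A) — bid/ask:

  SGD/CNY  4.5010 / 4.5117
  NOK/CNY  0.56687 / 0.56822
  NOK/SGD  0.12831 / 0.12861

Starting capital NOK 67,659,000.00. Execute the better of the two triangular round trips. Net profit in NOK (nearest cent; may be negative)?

Best loop NOK → SGD → CNY → NOK:
NOK 67,659,000.00 × 0.12831 (sell NOK at bid) = SGD 8,681,326.29
SGD 8,681,326.29 × 4.5010 (sell SGD at bid) = CNY 39,074,649.63
CNY 39,074,649.63 ÷ 0.56822 (buy NOK at ask) = NOK 68,766,762.22

Net profit: NOK 1,107,762.22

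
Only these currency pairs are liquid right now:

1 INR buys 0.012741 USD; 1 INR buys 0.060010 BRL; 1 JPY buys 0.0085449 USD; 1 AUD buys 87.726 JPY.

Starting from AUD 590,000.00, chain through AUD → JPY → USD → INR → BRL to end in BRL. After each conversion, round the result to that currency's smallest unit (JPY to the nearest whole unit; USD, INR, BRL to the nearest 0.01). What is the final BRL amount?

AUD 590,000.00 × 87.726 = JPY 51,758,340
JPY 51,758,340 × 0.0085449 = USD 442,269.84
USD 442,269.84 ÷ 0.012741 = INR 34,712,333.41
INR 34,712,333.41 × 0.060010 = BRL 2,083,087.13

BRL 2,083,087.13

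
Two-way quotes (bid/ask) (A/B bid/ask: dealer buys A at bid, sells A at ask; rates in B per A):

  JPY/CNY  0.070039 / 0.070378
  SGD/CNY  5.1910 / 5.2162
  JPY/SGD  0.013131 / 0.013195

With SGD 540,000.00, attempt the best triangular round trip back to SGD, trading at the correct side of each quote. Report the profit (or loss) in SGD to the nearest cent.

Best loop SGD → JPY → CNY → SGD:
SGD 540,000.00 ÷ 0.013195 (buy JPY at ask) = JPY 40,924,593
JPY 40,924,593 × 0.070039 (sell JPY at bid) = CNY 2,866,317.54
CNY 2,866,317.54 ÷ 5.2162 (buy SGD at ask) = SGD 549,503.00

Net profit: SGD 9,503.00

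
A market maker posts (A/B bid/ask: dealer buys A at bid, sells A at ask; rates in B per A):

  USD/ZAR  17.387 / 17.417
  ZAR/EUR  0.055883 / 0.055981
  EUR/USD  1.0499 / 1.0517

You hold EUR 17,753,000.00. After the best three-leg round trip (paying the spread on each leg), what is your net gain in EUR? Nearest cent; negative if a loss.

Net profit: EUR 357,233.74

Best loop EUR → USD → ZAR → EUR:
EUR 17,753,000.00 × 1.0499 (sell EUR at bid) = USD 18,638,874.70
USD 18,638,874.70 × 17.387 (sell USD at bid) = ZAR 324,074,114.41
ZAR 324,074,114.41 × 0.055883 (sell ZAR at bid) = EUR 18,110,233.74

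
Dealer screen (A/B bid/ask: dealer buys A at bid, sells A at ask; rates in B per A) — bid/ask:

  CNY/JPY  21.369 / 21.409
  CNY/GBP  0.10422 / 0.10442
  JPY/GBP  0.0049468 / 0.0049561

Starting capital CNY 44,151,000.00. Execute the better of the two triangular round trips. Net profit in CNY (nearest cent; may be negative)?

Best loop CNY → JPY → GBP → CNY:
CNY 44,151,000.00 × 21.369 (sell CNY at bid) = JPY 943,462,719
JPY 943,462,719 × 0.0049468 (sell JPY at bid) = GBP 4,667,121.38
GBP 4,667,121.38 ÷ 0.10442 (buy CNY at ask) = CNY 44,695,665.37

Net profit: CNY 544,665.37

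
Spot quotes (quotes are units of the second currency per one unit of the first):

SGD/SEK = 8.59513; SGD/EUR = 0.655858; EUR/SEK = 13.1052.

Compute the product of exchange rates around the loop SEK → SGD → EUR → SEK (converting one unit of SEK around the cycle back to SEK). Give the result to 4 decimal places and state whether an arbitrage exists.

Around SEK → SGD → EUR → SEK: 1 ÷ 8.59513 × 0.655858 × 13.1052 = 1.000002
Product ≈ 1 (deviation 0.000%, within rounding noise).

1.0000 (no arbitrage)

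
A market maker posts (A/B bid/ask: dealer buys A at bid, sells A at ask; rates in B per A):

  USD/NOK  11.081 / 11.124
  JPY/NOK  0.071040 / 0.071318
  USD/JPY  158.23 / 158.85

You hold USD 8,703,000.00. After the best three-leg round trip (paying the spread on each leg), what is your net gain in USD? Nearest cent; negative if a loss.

Net profit: USD 91,269.78

Best loop USD → JPY → NOK → USD:
USD 8,703,000.00 × 158.23 (sell USD at bid) = JPY 1,377,075,690
JPY 1,377,075,690 × 0.071040 (sell JPY at bid) = NOK 97,827,457.02
NOK 97,827,457.02 ÷ 11.124 (buy USD at ask) = USD 8,794,269.78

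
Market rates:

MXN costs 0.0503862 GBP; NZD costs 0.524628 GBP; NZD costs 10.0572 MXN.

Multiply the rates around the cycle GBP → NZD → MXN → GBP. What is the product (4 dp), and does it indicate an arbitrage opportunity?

0.9659 (arbitrage exists)

Around GBP → NZD → MXN → GBP: 1 ÷ 0.524628 × 10.0572 × 0.0503862 = 0.965911
Product < 1; profitable direction is GBP → MXN → NZD → GBP.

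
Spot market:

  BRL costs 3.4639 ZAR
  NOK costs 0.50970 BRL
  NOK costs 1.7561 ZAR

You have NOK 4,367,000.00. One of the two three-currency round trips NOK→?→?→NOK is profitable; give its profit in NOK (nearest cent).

Profitable loop is NOK → BRL → ZAR → NOK:
NOK 4,367,000.00 × 0.50970 = BRL 2,225,859.90
BRL 2,225,859.90 × 3.4639 = ZAR 7,710,156.11
ZAR 7,710,156.11 ÷ 1.7561 = NOK 4,390,499.46
Profit = NOK 4,390,499.46 − NOK 4,367,000.00

Profit: NOK 23,499.46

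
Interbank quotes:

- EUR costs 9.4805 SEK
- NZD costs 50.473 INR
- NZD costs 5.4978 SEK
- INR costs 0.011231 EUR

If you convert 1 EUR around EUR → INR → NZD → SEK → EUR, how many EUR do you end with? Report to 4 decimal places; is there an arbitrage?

Around EUR → INR → NZD → SEK → EUR: 1 ÷ 0.011231 ÷ 50.473 × 5.4978 ÷ 9.4805 = 1.023011
Product > 1; profitable direction is EUR → INR → NZD → SEK → EUR.

1.0230 (arbitrage exists)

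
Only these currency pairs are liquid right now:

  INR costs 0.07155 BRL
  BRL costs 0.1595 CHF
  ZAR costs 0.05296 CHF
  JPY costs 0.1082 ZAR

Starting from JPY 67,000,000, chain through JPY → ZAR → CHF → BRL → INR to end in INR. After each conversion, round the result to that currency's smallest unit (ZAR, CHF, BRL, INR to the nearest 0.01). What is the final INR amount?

INR 33,641,837.60

JPY 67,000,000 × 0.1082 = ZAR 7,249,400.00
ZAR 7,249,400.00 × 0.05296 = CHF 383,928.22
CHF 383,928.22 ÷ 0.1595 = BRL 2,407,073.48
BRL 2,407,073.48 ÷ 0.07155 = INR 33,641,837.60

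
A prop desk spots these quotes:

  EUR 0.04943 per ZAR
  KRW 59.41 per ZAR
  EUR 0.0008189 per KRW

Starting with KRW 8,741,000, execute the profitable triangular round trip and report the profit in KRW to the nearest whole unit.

Profitable loop is KRW → ZAR → EUR → KRW:
KRW 8,741,000 ÷ 59.41 = ZAR 147,130.11
ZAR 147,130.11 × 0.04943 = EUR 7,272.64
EUR 7,272.64 ÷ 0.0008189 = KRW 8,880,988
Profit = KRW 8,880,988 − KRW 8,741,000

Profit: KRW 139,988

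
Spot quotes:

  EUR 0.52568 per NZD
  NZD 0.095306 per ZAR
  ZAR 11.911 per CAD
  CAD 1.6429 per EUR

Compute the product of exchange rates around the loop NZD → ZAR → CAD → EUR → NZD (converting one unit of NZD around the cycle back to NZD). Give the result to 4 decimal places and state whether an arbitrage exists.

1.0200 (arbitrage exists)

Around NZD → ZAR → CAD → EUR → NZD: 1 ÷ 0.095306 ÷ 11.911 ÷ 1.6429 ÷ 0.52568 = 1.019997
Product > 1; profitable direction is NZD → ZAR → CAD → EUR → NZD.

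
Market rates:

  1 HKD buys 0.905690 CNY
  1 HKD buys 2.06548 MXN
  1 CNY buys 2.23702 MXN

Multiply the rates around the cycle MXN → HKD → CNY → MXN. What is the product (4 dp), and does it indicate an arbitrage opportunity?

Around MXN → HKD → CNY → MXN: 1 ÷ 2.06548 × 0.905690 × 2.23702 = 0.980908
Product < 1; profitable direction is MXN → CNY → HKD → MXN.

0.9809 (arbitrage exists)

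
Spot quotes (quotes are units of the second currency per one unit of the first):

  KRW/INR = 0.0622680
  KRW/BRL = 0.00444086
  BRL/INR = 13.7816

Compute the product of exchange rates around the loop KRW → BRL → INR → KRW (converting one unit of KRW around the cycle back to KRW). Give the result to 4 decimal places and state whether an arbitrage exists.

0.9829 (arbitrage exists)

Around KRW → BRL → INR → KRW: 1 × 0.00444086 × 13.7816 ÷ 0.0622680 = 0.982883
Product < 1; profitable direction is KRW → INR → BRL → KRW.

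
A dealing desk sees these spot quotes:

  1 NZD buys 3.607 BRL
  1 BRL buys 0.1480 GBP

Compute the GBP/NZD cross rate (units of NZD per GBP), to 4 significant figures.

1 GBP ÷ 0.1480 = 6.75676 BRL
6.75676 BRL ÷ 3.607 = 1.87323 NZD

GBP/NZD = 1.873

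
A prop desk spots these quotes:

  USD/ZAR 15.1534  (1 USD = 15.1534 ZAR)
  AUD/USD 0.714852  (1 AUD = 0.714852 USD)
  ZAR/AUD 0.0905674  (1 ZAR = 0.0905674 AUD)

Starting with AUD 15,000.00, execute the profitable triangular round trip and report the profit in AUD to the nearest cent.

Profit: AUD 289.49

Profitable loop is AUD → ZAR → USD → AUD:
AUD 15,000.00 ÷ 0.0905674 = ZAR 165,622.51
ZAR 165,622.51 ÷ 15.1534 = USD 10,929.73
USD 10,929.73 ÷ 0.714852 = AUD 15,289.49
Profit = AUD 15,289.49 − AUD 15,000.00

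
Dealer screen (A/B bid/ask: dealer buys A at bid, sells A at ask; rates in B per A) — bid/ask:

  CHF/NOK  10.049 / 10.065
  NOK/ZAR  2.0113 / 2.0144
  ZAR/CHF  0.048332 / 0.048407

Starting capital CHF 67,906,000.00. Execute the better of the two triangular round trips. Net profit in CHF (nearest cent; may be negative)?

Best loop CHF → ZAR → NOK → CHF:
CHF 67,906,000.00 ÷ 0.048407 (buy ZAR at ask) = ZAR 1,402,813,642.65
ZAR 1,402,813,642.65 ÷ 2.0144 (buy NOK at ask) = NOK 696,392,793.22
NOK 696,392,793.22 ÷ 10.065 (buy CHF at ask) = CHF 69,189,547.26

Net profit: CHF 1,283,547.26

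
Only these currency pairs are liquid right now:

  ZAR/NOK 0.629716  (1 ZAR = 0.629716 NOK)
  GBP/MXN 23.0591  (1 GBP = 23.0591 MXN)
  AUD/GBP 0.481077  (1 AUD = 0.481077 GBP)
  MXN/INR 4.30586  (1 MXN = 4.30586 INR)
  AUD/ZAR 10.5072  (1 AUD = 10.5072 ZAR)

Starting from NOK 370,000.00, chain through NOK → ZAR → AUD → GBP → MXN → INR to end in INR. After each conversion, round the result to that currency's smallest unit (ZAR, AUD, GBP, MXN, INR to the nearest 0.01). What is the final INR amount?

NOK 370,000.00 ÷ 0.629716 = ZAR 587,566.46
ZAR 587,566.46 ÷ 10.5072 = AUD 55,920.37
AUD 55,920.37 × 0.481077 = GBP 26,902.00
GBP 26,902.00 × 23.0591 = MXN 620,335.91
MXN 620,335.91 × 4.30586 = INR 2,671,079.58

INR 2,671,079.58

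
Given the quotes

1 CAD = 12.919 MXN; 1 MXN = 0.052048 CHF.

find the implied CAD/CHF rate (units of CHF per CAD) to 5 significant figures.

CAD/CHF = 0.67241

1 CAD × 12.919 = 12.919 MXN
12.919 MXN × 0.052048 = 0.672408 CHF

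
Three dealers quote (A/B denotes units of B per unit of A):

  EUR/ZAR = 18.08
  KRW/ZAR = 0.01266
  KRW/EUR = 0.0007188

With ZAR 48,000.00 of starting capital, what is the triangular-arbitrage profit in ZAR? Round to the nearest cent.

Profitable loop is ZAR → KRW → EUR → ZAR:
ZAR 48,000.00 ÷ 0.01266 = KRW 3,791,469
KRW 3,791,469 × 0.0007188 = EUR 2,725.31
EUR 2,725.31 × 18.08 = ZAR 49,273.57
Profit = ZAR 49,273.57 − ZAR 48,000.00

Profit: ZAR 1,273.57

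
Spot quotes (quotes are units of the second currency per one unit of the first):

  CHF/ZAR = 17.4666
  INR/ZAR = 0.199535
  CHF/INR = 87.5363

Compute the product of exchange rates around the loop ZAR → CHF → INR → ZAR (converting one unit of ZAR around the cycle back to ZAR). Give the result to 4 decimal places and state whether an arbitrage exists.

Around ZAR → CHF → INR → ZAR: 1 ÷ 17.4666 × 87.5363 × 0.199535 = 0.999997
Product ≈ 1 (deviation 0.000%, within rounding noise).

1.0000 (no arbitrage)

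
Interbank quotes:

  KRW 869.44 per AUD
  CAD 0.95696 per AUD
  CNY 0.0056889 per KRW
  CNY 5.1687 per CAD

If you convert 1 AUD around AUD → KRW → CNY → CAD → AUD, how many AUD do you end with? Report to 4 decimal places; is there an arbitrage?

Around AUD → KRW → CNY → CAD → AUD: 1 × 869.44 × 0.0056889 ÷ 5.1687 ÷ 0.95696 = 0.999983
Product ≈ 1 (deviation 0.002%, within rounding noise).

1.0000 (no arbitrage)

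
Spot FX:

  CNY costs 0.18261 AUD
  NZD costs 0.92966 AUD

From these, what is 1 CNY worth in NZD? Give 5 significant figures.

1 CNY × 0.18261 = 0.18261 AUD
0.18261 AUD ÷ 0.92966 = 0.196427 NZD

CNY/NZD = 0.19643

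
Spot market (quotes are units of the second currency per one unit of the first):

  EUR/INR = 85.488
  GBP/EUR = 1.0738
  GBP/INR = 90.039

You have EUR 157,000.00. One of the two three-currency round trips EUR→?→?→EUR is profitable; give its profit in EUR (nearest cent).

Profit: EUR 3,065.43

Profitable loop is EUR → INR → GBP → EUR:
EUR 157,000.00 × 85.488 = INR 13,421,616.00
INR 13,421,616.00 ÷ 90.039 = GBP 149,064.47
GBP 149,064.47 × 1.0738 = EUR 160,065.43
Profit = EUR 160,065.43 − EUR 157,000.00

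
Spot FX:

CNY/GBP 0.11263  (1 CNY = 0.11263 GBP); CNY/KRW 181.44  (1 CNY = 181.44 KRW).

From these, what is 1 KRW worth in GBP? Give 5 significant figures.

KRW/GBP = 0.00062076

1 KRW ÷ 181.44 = 0.00551146 CNY
0.00551146 CNY × 0.11263 = 0.000620756 GBP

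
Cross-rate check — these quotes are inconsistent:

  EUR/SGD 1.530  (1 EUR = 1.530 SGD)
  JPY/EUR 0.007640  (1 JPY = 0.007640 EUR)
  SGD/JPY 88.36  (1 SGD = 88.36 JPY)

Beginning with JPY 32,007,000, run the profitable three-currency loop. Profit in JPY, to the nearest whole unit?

Profit: JPY 1,051,677

Profitable loop is JPY → EUR → SGD → JPY:
JPY 32,007,000 × 0.007640 = EUR 244,533.48
EUR 244,533.48 × 1.530 = SGD 374,136.22
SGD 374,136.22 × 88.36 = JPY 33,058,677
Profit = JPY 33,058,677 − JPY 32,007,000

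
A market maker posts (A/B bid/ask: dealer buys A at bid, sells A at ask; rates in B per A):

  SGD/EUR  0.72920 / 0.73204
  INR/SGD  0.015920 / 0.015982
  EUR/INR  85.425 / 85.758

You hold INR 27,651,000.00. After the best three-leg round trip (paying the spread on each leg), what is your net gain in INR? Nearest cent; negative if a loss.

Best loop INR → EUR → SGD → INR:
INR 27,651,000.00 ÷ 85.758 (buy EUR at ask) = EUR 322,430.56
EUR 322,430.56 ÷ 0.73204 (buy SGD at ask) = SGD 440,454.84
SGD 440,454.84 ÷ 0.015982 (buy INR at ask) = INR 27,559,431.80

Net result: INR -91,568.20 (no profitable arbitrage after spreads)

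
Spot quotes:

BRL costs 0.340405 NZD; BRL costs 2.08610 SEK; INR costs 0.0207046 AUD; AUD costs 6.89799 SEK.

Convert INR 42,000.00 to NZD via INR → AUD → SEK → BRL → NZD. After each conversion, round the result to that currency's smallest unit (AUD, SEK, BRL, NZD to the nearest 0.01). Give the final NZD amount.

NZD 978.81

INR 42,000.00 × 0.0207046 = AUD 869.59
AUD 869.59 × 6.89799 = SEK 5,998.42
SEK 5,998.42 ÷ 2.08610 = BRL 2,875.42
BRL 2,875.42 × 0.340405 = NZD 978.81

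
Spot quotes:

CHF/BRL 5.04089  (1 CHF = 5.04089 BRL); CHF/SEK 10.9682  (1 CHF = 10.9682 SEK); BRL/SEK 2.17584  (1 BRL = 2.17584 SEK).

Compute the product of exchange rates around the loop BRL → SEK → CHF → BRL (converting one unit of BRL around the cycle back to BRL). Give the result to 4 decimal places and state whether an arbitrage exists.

Around BRL → SEK → CHF → BRL: 1 × 2.17584 ÷ 10.9682 × 5.04089 = 0.999997
Product ≈ 1 (deviation 0.000%, within rounding noise).

1.0000 (no arbitrage)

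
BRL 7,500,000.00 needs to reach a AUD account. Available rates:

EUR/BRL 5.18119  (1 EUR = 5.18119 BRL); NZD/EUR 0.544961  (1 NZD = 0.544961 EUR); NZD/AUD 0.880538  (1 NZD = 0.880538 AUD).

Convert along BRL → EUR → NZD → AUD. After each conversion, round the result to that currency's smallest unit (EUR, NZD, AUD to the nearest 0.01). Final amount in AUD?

AUD 2,338,914.91

BRL 7,500,000.00 ÷ 5.18119 = EUR 1,447,543.90
EUR 1,447,543.90 ÷ 0.544961 = NZD 2,656,233.93
NZD 2,656,233.93 × 0.880538 = AUD 2,338,914.91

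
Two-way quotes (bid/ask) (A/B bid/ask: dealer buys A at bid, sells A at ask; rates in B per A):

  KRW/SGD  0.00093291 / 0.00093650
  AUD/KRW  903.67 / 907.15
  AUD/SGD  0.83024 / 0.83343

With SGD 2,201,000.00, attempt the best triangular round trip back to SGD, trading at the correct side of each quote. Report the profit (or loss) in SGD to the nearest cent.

Net profit: SGD 25,386.33

Best loop SGD → AUD → KRW → SGD:
SGD 2,201,000.00 ÷ 0.83343 (buy AUD at ask) = AUD 2,640,893.66
AUD 2,640,893.66 × 903.67 (sell AUD at bid) = KRW 2,386,496,370
KRW 2,386,496,370 × 0.00093291 (sell KRW at bid) = SGD 2,226,386.33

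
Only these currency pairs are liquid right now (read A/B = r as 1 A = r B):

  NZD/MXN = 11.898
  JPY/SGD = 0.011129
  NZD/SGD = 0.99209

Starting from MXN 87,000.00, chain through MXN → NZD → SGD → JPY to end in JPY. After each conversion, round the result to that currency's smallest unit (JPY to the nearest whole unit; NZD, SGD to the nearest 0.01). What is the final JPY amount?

MXN 87,000.00 ÷ 11.898 = NZD 7,312.15
NZD 7,312.15 × 0.99209 = SGD 7,254.31
SGD 7,254.31 ÷ 0.011129 = JPY 651,838

JPY 651,838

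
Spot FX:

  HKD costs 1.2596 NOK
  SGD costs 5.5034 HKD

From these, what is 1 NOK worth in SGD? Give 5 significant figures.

NOK/SGD = 0.14426

1 NOK ÷ 1.2596 = 0.793903 HKD
0.793903 HKD ÷ 5.5034 = 0.144257 SGD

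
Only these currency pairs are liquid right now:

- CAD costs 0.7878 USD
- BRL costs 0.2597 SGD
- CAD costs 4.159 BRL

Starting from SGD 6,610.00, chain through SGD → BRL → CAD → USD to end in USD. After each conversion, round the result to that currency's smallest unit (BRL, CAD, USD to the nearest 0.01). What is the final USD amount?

USD 4,821.22

SGD 6,610.00 ÷ 0.2597 = BRL 25,452.45
BRL 25,452.45 ÷ 4.159 = CAD 6,119.85
CAD 6,119.85 × 0.7878 = USD 4,821.22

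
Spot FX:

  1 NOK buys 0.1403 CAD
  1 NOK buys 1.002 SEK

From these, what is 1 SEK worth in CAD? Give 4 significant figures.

1 SEK ÷ 1.002 = 0.998004 NOK
0.998004 NOK × 0.1403 = 0.14002 CAD

SEK/CAD = 0.1400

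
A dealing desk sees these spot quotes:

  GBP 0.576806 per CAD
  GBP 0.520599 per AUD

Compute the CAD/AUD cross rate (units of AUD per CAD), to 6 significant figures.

1 CAD × 0.576806 = 0.576806 GBP
0.576806 GBP ÷ 0.520599 = 1.10797 AUD

CAD/AUD = 1.10797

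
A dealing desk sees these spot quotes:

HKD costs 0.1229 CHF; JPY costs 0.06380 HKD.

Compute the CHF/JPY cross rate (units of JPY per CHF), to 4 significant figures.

1 CHF ÷ 0.1229 = 8.1367 HKD
8.1367 HKD ÷ 0.06380 = 127.534 JPY

CHF/JPY = 127.5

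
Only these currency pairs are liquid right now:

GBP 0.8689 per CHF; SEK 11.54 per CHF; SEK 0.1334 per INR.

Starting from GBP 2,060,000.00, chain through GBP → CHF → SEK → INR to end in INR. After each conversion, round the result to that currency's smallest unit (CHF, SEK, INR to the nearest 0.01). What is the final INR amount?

GBP 2,060,000.00 ÷ 0.8689 = CHF 2,370,813.67
CHF 2,370,813.67 × 11.54 = SEK 27,359,189.75
SEK 27,359,189.75 ÷ 0.1334 = INR 205,091,377.44

INR 205,091,377.44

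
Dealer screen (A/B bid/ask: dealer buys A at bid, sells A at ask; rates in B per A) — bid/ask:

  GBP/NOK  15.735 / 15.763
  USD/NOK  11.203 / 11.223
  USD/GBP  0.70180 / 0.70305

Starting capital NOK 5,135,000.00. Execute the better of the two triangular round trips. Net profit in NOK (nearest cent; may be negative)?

Net profit: NOK 55,984.07

Best loop NOK → GBP → USD → NOK:
NOK 5,135,000.00 ÷ 15.763 (buy GBP at ask) = GBP 325,762.86
GBP 325,762.86 ÷ 0.70305 (buy USD at ask) = USD 463,356.61
USD 463,356.61 × 11.203 (sell USD at bid) = NOK 5,190,984.07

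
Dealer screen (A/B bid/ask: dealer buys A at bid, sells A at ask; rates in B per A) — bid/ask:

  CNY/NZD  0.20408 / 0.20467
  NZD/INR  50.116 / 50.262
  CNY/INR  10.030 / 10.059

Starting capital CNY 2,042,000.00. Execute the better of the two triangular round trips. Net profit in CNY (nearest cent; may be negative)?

Best loop CNY → NZD → INR → CNY:
CNY 2,042,000.00 × 0.20408 (sell CNY at bid) = NZD 416,731.36
NZD 416,731.36 × 50.116 (sell NZD at bid) = INR 20,884,908.84
INR 20,884,908.84 ÷ 10.059 (buy CNY at ask) = CNY 2,076,241.06

Net profit: CNY 34,241.06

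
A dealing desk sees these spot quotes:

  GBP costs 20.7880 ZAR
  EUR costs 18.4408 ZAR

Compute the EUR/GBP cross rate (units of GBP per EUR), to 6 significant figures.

EUR/GBP = 0.887089

1 EUR × 18.4408 = 18.4408 ZAR
18.4408 ZAR ÷ 20.7880 = 0.887089 GBP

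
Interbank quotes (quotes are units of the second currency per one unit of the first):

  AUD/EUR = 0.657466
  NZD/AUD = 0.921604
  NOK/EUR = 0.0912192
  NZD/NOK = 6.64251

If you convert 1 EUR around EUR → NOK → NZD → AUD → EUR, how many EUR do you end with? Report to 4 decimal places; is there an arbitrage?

Around EUR → NOK → NZD → AUD → EUR: 1 ÷ 0.0912192 ÷ 6.64251 × 0.921604 × 0.657466 = 0.999998
Product ≈ 1 (deviation 0.000%, within rounding noise).

1.0000 (no arbitrage)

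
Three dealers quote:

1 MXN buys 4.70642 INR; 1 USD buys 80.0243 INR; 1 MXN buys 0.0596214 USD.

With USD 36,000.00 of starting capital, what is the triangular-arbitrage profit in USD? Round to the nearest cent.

Profitable loop is USD → INR → MXN → USD:
USD 36,000.00 × 80.0243 = INR 2,880,874.80
INR 2,880,874.80 ÷ 4.70642 = MXN 612,115.96
MXN 612,115.96 × 0.0596214 = USD 36,495.21
Profit = USD 36,495.21 − USD 36,000.00

Profit: USD 495.21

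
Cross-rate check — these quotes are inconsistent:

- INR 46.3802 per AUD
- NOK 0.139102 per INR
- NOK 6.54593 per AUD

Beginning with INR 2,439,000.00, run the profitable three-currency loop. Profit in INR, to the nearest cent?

Profitable loop is INR → AUD → NOK → INR:
INR 2,439,000.00 ÷ 46.3802 = AUD 52,587.10
AUD 52,587.10 × 6.54593 = NOK 344,231.45
NOK 344,231.45 ÷ 0.139102 = INR 2,474,669.27
Profit = INR 2,474,669.27 − INR 2,439,000.00

Profit: INR 35,669.27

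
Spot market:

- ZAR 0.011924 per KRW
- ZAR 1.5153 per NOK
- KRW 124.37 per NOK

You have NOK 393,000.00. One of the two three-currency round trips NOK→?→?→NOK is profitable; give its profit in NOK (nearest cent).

Profitable loop is NOK → ZAR → KRW → NOK:
NOK 393,000.00 × 1.5153 = ZAR 595,512.90
ZAR 595,512.90 ÷ 0.011924 = KRW 49,942,377
KRW 49,942,377 ÷ 124.37 = NOK 401,562.89
Profit = NOK 401,562.89 − NOK 393,000.00

Profit: NOK 8,562.89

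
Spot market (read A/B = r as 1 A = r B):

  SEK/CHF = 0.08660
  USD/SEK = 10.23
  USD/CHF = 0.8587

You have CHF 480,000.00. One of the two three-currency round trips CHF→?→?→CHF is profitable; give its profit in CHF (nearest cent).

Profitable loop is CHF → USD → SEK → CHF:
CHF 480,000.00 ÷ 0.8587 = USD 558,984.51
USD 558,984.51 × 10.23 = SEK 5,718,411.55
SEK 5,718,411.55 × 0.08660 = CHF 495,214.44
Profit = CHF 495,214.44 − CHF 480,000.00

Profit: CHF 15,214.44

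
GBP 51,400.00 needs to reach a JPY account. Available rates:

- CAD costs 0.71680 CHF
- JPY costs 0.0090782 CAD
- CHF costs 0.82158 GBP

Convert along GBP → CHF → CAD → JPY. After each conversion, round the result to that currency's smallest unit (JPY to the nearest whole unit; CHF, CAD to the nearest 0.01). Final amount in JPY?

JPY 9,614,253

GBP 51,400.00 ÷ 0.82158 = CHF 62,562.38
CHF 62,562.38 ÷ 0.71680 = CAD 87,280.11
CAD 87,280.11 ÷ 0.0090782 = JPY 9,614,253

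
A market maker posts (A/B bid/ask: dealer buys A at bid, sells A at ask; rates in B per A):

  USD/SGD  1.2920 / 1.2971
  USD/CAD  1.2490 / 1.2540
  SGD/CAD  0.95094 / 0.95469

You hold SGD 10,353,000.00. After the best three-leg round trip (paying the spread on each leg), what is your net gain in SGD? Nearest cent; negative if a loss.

Best loop SGD → USD → CAD → SGD:
SGD 10,353,000.00 ÷ 1.2971 (buy USD at ask) = USD 7,981,651.38
USD 7,981,651.38 × 1.2490 (sell USD at bid) = CAD 9,969,082.57
CAD 9,969,082.57 ÷ 0.95469 (buy SGD at ask) = SGD 10,442,219.54

Net profit: SGD 89,219.54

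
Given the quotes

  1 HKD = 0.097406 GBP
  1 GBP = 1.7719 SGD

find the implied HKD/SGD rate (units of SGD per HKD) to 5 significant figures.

HKD/SGD = 0.17259

1 HKD × 0.097406 = 0.097406 GBP
0.097406 GBP × 1.7719 = 0.172594 SGD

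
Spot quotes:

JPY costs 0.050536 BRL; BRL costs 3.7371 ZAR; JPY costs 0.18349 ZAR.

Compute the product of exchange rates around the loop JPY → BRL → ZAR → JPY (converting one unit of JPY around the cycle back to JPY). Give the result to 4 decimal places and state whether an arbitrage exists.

Around JPY → BRL → ZAR → JPY: 1 × 0.050536 × 3.7371 ÷ 0.18349 = 1.029255
Product > 1; profitable direction is JPY → BRL → ZAR → JPY.

1.0293 (arbitrage exists)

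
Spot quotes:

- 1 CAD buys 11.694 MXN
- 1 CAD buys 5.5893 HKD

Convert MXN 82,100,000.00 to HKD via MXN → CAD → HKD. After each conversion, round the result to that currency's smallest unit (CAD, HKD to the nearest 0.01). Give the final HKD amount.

HKD 39,240,767.04

MXN 82,100,000.00 ÷ 11.694 = CAD 7,020,694.37
CAD 7,020,694.37 × 5.5893 = HKD 39,240,767.04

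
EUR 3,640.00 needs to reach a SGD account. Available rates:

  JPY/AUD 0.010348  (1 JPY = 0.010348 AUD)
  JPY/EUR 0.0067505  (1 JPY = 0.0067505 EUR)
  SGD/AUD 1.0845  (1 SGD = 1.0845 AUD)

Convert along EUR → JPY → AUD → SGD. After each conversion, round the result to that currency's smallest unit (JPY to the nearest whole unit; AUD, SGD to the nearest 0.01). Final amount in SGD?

EUR 3,640.00 ÷ 0.0067505 = JPY 539,219
JPY 539,219 × 0.010348 = AUD 5,579.84
AUD 5,579.84 ÷ 1.0845 = SGD 5,145.08

SGD 5,145.08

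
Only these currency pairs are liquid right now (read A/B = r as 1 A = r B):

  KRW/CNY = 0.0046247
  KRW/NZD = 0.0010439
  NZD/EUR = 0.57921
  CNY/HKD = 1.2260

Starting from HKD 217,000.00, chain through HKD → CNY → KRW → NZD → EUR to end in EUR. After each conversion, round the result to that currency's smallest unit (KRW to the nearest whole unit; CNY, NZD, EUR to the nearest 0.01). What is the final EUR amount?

HKD 217,000.00 ÷ 1.2260 = CNY 176,998.37
CNY 176,998.37 ÷ 0.0046247 = KRW 38,272,400
KRW 38,272,400 × 0.0010439 = NZD 39,952.56
NZD 39,952.56 × 0.57921 = EUR 23,140.92

EUR 23,140.92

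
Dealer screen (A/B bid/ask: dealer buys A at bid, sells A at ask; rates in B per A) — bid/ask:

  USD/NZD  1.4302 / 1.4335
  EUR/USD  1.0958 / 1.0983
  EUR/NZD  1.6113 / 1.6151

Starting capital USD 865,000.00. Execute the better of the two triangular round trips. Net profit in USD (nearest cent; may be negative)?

Net profit: USD 20,266.10

Best loop USD → EUR → NZD → USD:
USD 865,000.00 ÷ 1.0983 (buy EUR at ask) = EUR 787,580.81
EUR 787,580.81 × 1.6113 (sell EUR at bid) = NZD 1,269,028.95
NZD 1,269,028.95 ÷ 1.4335 (buy USD at ask) = USD 885,266.10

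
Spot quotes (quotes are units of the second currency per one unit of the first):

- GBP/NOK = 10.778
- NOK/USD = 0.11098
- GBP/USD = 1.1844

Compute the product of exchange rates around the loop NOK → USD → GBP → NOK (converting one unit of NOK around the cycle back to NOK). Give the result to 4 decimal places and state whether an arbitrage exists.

Around NOK → USD → GBP → NOK: 1 × 0.11098 ÷ 1.1844 × 10.778 = 1.009914
Product > 1; profitable direction is NOK → USD → GBP → NOK.

1.0099 (arbitrage exists)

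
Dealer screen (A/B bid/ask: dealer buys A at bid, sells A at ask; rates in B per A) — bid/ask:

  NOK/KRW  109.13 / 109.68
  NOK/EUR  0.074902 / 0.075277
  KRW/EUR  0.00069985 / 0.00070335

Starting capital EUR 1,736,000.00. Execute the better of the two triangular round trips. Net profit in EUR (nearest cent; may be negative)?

Net profit: EUR 25,313.00

Best loop EUR → NOK → KRW → EUR:
EUR 1,736,000.00 ÷ 0.075277 (buy NOK at ask) = NOK 23,061,492.89
NOK 23,061,492.89 × 109.13 (sell NOK at bid) = KRW 2,516,700,719
KRW 2,516,700,719 × 0.00069985 (sell KRW at bid) = EUR 1,761,313.00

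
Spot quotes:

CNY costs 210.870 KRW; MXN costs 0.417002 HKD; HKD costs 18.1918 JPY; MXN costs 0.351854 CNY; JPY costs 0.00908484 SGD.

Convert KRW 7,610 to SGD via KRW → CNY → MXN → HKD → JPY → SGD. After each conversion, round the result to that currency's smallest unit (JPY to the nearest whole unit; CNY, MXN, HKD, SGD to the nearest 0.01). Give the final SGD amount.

KRW 7,610 ÷ 210.870 = CNY 36.09
CNY 36.09 ÷ 0.351854 = MXN 102.57
MXN 102.57 × 0.417002 = HKD 42.77
HKD 42.77 × 18.1918 = JPY 778
JPY 778 × 0.00908484 = SGD 7.07

SGD 7.07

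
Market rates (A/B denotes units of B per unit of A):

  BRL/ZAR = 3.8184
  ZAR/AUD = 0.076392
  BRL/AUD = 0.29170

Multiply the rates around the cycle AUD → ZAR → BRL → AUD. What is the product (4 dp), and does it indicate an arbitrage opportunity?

Around AUD → ZAR → BRL → AUD: 1 ÷ 0.076392 ÷ 3.8184 × 0.29170 = 1.000016
Product ≈ 1 (deviation 0.002%, within rounding noise).

1.0000 (no arbitrage)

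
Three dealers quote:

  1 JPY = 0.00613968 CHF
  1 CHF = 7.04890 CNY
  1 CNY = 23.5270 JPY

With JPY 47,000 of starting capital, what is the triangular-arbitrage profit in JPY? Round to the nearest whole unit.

Profitable loop is JPY → CHF → CNY → JPY:
JPY 47,000 × 0.00613968 = CHF 288.56
CHF 288.56 × 7.04890 = CNY 2,034.07
CNY 2,034.07 × 23.5270 = JPY 47,855
Profit = JPY 47,855 − JPY 47,000

Profit: JPY 855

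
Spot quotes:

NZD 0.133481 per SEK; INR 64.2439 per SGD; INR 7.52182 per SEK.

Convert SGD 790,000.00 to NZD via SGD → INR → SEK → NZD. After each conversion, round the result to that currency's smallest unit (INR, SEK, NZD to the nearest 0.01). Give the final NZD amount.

SGD 790,000.00 × 64.2439 = INR 50,752,681.00
INR 50,752,681.00 ÷ 7.52182 = SEK 6,747,393.72
SEK 6,747,393.72 × 0.133481 = NZD 900,648.86

NZD 900,648.86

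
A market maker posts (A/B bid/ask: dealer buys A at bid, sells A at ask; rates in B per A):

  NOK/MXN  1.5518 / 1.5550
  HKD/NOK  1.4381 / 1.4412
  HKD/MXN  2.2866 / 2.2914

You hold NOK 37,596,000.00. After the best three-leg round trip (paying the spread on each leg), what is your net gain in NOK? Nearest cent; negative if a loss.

Best loop NOK → HKD → MXN → NOK:
NOK 37,596,000.00 ÷ 1.4412 (buy HKD at ask) = HKD 26,086,594.50
HKD 26,086,594.50 × 2.2866 (sell HKD at bid) = MXN 59,649,606.99
MXN 59,649,606.99 ÷ 1.5550 (buy NOK at ask) = NOK 38,359,875.88

Net profit: NOK 763,875.88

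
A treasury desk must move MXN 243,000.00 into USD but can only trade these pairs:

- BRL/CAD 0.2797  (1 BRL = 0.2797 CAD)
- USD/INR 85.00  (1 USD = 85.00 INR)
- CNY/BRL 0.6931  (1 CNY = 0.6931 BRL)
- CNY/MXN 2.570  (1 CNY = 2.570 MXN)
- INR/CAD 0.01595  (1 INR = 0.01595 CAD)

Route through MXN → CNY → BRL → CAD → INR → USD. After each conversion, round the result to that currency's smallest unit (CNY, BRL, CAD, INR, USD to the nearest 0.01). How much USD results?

MXN 243,000.00 ÷ 2.570 = CNY 94,552.53
CNY 94,552.53 × 0.6931 = BRL 65,534.36
BRL 65,534.36 × 0.2797 = CAD 18,329.96
CAD 18,329.96 ÷ 0.01595 = INR 1,149,213.79
INR 1,149,213.79 ÷ 85.00 = USD 13,520.16

USD 13,520.16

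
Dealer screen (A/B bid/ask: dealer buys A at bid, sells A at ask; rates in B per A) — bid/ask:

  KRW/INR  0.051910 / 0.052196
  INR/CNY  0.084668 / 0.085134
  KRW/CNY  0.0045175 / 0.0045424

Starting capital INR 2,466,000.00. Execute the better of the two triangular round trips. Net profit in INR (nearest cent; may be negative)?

Net profit: INR 40,980.59

Best loop INR → KRW → CNY → INR:
INR 2,466,000.00 ÷ 0.052196 (buy KRW at ask) = KRW 47,245,000
KRW 47,245,000 × 0.0045175 (sell KRW at bid) = CNY 213,429.29
CNY 213,429.29 ÷ 0.085134 (buy INR at ask) = INR 2,506,980.59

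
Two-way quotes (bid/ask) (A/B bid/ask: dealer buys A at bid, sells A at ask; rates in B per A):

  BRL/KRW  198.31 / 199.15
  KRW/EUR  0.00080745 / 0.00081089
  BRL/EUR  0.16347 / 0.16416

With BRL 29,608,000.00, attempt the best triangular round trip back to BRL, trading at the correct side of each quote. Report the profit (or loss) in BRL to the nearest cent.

Best loop BRL → EUR → KRW → BRL:
BRL 29,608,000.00 × 0.16347 (sell BRL at bid) = EUR 4,840,019.76
EUR 4,840,019.76 ÷ 0.00081089 (buy KRW at ask) = KRW 5,968,774,754
KRW 5,968,774,754 ÷ 199.15 (buy BRL at ask) = BRL 29,971,251.59

Net profit: BRL 363,251.59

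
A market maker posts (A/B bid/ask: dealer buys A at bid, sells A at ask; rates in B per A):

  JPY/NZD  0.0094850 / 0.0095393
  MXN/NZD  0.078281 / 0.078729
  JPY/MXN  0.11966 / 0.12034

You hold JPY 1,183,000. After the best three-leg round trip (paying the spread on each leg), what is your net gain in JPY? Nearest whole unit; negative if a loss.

Net profit: JPY 1,343

Best loop JPY → NZD → MXN → JPY:
JPY 1,183,000 × 0.0094850 (sell JPY at bid) = NZD 11,220.76
NZD 11,220.76 ÷ 0.078729 (buy MXN at ask) = MXN 142,523.78
MXN 142,523.78 ÷ 0.12034 (buy JPY at ask) = JPY 1,184,343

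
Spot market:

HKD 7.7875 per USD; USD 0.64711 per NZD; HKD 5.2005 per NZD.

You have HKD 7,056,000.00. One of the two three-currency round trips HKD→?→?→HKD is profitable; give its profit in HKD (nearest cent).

Profitable loop is HKD → USD → NZD → HKD:
HKD 7,056,000.00 ÷ 7.7875 = USD 906,067.42
USD 906,067.42 ÷ 0.64711 = NZD 1,400,175.26
NZD 1,400,175.26 × 5.2005 = HKD 7,281,611.47
Profit = HKD 7,281,611.47 − HKD 7,056,000.00

Profit: HKD 225,611.47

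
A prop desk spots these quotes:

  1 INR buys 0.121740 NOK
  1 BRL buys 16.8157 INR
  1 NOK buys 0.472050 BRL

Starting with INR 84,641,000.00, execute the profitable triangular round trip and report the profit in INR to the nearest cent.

Profit: INR 2,946,985.06

Profitable loop is INR → BRL → NOK → INR:
INR 84,641,000.00 ÷ 16.8157 = BRL 5,033,450.88
BRL 5,033,450.88 ÷ 0.472050 = NOK 10,662,961.30
NOK 10,662,961.30 ÷ 0.121740 = INR 87,587,985.06
Profit = INR 87,587,985.06 − INR 84,641,000.00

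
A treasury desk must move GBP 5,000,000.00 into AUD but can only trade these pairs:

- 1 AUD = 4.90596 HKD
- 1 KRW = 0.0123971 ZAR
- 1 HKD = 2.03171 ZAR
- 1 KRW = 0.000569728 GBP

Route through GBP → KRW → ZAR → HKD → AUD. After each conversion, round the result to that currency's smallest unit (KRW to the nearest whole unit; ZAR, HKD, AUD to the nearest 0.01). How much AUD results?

GBP 5,000,000.00 ÷ 0.000569728 = KRW 8,776,117,726
KRW 8,776,117,726 × 0.0123971 = ZAR 108,798,409.06
ZAR 108,798,409.06 ÷ 2.03171 = HKD 53,550,166.64
HKD 53,550,166.64 ÷ 4.90596 = AUD 10,915,328.83

AUD 10,915,328.83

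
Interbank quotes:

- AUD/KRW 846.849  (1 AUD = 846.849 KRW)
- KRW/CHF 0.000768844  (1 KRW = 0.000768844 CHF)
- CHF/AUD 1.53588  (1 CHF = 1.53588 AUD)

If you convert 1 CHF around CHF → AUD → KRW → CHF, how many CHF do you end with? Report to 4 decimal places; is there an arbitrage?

Around CHF → AUD → KRW → CHF: 1 × 1.53588 × 846.849 × 0.000768844 = 1.000003
Product ≈ 1 (deviation 0.000%, within rounding noise).

1.0000 (no arbitrage)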